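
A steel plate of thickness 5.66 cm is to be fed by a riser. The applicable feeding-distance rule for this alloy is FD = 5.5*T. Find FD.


Formula: FD = 5.5 * T  (riser feeding-distance rule)
FD = 5.5 * 5.66 cm = 31.1300 cm


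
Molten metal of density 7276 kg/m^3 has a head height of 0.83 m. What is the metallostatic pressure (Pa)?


Formula: P = rho * g * h
rho * g = 7276 * 9.81 = 71377.56 N/m^3
P = 71377.56 * 0.83 = 59243.3748 Pa

59243.3748 Pa


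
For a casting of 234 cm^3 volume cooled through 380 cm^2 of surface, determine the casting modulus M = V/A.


Formula: Casting Modulus M = V / A
M = 234 cm^3 / 380 cm^2 = 0.6158 cm

0.6158 cm


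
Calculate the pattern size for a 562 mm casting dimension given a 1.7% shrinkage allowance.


Formula: L_pattern = L_casting * (1 + shrinkage_rate/100)
Shrinkage factor = 1 + 1.7/100 = 1.017
L_pattern = 562 mm * 1.017 = 571.5540 mm


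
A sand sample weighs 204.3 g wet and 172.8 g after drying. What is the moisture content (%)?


Formula: MC = (W_wet - W_dry) / W_wet * 100
Water mass = 204.3 - 172.8 = 31.5 g
MC = 31.5 / 204.3 * 100 = 15.4185%

Final answer: 15.4185%


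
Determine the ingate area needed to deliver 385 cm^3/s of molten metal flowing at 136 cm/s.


Formula: A_ingate = Q / v  (continuity equation)
A = 385 cm^3/s / 136 cm/s = 2.8309 cm^2

Final answer: 2.8309 cm^2


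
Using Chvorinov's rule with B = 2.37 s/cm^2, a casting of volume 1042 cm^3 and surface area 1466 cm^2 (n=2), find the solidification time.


Formula: t_s = B * (V/A)^n  (Chvorinov's rule, n=2)
Modulus M = V/A = 1042/1466 = 0.710778 cm
M^2 = 0.710778^2 = 0.505205 cm^2
t_s = 2.37 * 0.505205 = 1.1973 s

1.1973 s


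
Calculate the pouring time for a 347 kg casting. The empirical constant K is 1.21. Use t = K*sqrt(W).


Formula: t = K * sqrt(W)
sqrt(W) = sqrt(347) = 18.62794
t = 1.21 * 18.62794 = 22.5398 s


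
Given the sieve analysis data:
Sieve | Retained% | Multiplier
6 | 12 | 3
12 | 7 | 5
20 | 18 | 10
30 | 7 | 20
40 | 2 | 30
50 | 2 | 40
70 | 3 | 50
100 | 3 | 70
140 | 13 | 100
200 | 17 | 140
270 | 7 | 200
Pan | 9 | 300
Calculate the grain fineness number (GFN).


Formula: GFN = sum(pct * multiplier) / sum(pct)
sum(pct * multiplier) = 8671
sum(pct) = 100
GFN = 8671 / 100 = 86.71

86.71


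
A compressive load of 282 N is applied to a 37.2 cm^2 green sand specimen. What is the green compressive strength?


Formula: Compressive Strength = Force / Area
Strength = 282 N / 37.2 cm^2 = 7.5806 N/cm^2

7.5806 N/cm^2


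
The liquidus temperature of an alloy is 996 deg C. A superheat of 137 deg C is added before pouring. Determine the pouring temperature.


Formula: T_pour = T_melt + Superheat
T_pour = 996 + 137 = 1133 deg C

Final answer: 1133 deg C


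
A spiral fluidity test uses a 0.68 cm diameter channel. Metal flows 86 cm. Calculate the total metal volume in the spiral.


Formula: V = pi * (d/2)^2 * L  (cylinder volume)
Radius = 0.68/2 = 0.34 cm
V = pi * 0.34^2 * 86 = 31.2325 cm^3

Final answer: 31.2325 cm^3


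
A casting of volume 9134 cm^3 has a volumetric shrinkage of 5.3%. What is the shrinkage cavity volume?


Formula: V_shrink = V_casting * shrinkage_pct / 100
V_shrink = 9134 cm^3 * 5.3 / 100 = 484.1020 cm^3

484.1020 cm^3


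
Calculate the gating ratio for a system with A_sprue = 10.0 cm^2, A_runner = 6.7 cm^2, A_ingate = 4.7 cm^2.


Sprue:Runner:Ingate = 1 : 6.7/10.0 : 4.7/10.0 = 1:0.67:0.47

Answer: 1:0.67:0.47


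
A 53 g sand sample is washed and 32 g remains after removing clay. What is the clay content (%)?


Formula: Clay% = (W_total - W_washed) / W_total * 100
Clay mass = 53 - 32 = 21 g
Clay% = 21 / 53 * 100 = 39.6226%


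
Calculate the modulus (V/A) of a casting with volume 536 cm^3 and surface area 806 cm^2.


Formula: Casting Modulus M = V / A
M = 536 cm^3 / 806 cm^2 = 0.6650 cm

0.6650 cm


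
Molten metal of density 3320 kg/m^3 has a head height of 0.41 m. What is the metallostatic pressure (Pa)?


Formula: P = rho * g * h
rho * g = 3320 * 9.81 = 32569.2 N/m^3
P = 32569.2 * 0.41 = 13353.3720 Pa

Answer: 13353.3720 Pa


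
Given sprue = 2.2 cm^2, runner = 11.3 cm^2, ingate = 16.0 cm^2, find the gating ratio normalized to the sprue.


Sprue:Runner:Ingate = 1 : 11.3/2.2 : 16.0/2.2 = 1:5.14:7.27

1:5.14:7.27


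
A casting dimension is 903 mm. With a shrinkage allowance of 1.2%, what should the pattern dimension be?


Formula: L_pattern = L_casting * (1 + shrinkage_rate/100)
Shrinkage factor = 1 + 1.2/100 = 1.012
L_pattern = 903 mm * 1.012 = 913.8360 mm

Final answer: 913.8360 mm


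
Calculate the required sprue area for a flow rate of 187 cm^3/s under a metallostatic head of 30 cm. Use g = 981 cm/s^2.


Formula: v = sqrt(2*g*h), A = Q/v
Velocity: v = sqrt(2 * 981 * 30) = sqrt(58860) = 242.6108 cm/s
Sprue area: A = Q / v = 187 / 242.6108 = 0.7708 cm^2

Final answer: 0.7708 cm^2


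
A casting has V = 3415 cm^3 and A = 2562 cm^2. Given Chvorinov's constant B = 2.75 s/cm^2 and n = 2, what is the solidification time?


Formula: t_s = B * (V/A)^n  (Chvorinov's rule, n=2)
Modulus M = V/A = 3415/2562 = 1.332943 cm
M^2 = 1.332943^2 = 1.776737 cm^2
t_s = 2.75 * 1.776737 = 4.8860 s


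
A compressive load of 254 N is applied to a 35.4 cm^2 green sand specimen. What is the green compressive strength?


Formula: Compressive Strength = Force / Area
Strength = 254 N / 35.4 cm^2 = 7.1751 N/cm^2

7.1751 N/cm^2


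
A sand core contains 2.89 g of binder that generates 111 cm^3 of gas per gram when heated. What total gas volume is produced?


Formula: V_gas = W_binder * gas_evolution_rate
V = 2.89 g * 111 cm^3/g = 320.7900 cm^3


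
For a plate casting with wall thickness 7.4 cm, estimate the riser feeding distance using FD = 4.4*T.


Formula: FD = 4.4 * T  (riser feeding-distance rule)
FD = 4.4 * 7.4 cm = 32.5600 cm

Answer: 32.5600 cm


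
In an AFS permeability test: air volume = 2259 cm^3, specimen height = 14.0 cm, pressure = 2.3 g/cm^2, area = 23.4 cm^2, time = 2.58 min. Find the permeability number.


Formula: Permeability Number P = (V * H) / (p * A * t)
Numerator: V * H = 2259 * 14.0 = 31626.0
Denominator: p * A * t = 2.3 * 23.4 * 2.58 = 138.8556
P = 31626.0 / 138.8556 = 227.7618

Final answer: 227.7618


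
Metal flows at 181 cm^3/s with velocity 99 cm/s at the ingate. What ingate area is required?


Formula: A_ingate = Q / v  (continuity equation)
A = 181 cm^3/s / 99 cm/s = 1.8283 cm^2


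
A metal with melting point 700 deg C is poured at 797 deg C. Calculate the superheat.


Formula: Superheat = T_pour - T_melt
Superheat = 797 - 700 = 97 deg C

97 deg C


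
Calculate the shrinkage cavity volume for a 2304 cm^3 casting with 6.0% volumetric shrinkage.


Formula: V_shrink = V_casting * shrinkage_pct / 100
V_shrink = 2304 cm^3 * 6.0 / 100 = 138.2400 cm^3

Final answer: 138.2400 cm^3


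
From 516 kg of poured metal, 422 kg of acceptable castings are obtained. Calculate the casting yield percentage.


Formula: Casting Yield = (W_good / W_total) * 100
Yield = (422 kg / 516 kg) * 100 = 81.7829%

Answer: 81.7829%


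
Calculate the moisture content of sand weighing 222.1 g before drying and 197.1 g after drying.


Formula: MC = (W_wet - W_dry) / W_wet * 100
Water mass = 222.1 - 197.1 = 25.0 g
MC = 25.0 / 222.1 * 100 = 11.2562%

Answer: 11.2562%


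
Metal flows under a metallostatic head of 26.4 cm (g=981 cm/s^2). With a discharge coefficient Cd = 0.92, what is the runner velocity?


Formula: v = Cd * sqrt(2 * g * h)  (Torricelli with discharge coefficient)
2*g*h = 2 * 981 * 26.4 = 51796.8 cm^2/s^2
sqrt(51796.8) = 227.58910 cm/s
v = 0.92 * 227.58910 = 209.3820 cm/s


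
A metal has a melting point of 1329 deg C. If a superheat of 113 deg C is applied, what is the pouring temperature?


Formula: T_pour = T_melt + Superheat
T_pour = 1329 + 113 = 1442 deg C

Final answer: 1442 deg C


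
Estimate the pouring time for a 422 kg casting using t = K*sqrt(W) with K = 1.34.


Formula: t = K * sqrt(W)
sqrt(W) = sqrt(422) = 20.54264
t = 1.34 * 20.54264 = 27.5271 s


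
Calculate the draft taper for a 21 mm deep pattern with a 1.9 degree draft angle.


Formula: taper = depth * tan(draft_angle)
tan(1.9 deg) = 0.0331734
taper = 21 mm * 0.0331734 = 0.6966 mm

Final answer: 0.6966 mm


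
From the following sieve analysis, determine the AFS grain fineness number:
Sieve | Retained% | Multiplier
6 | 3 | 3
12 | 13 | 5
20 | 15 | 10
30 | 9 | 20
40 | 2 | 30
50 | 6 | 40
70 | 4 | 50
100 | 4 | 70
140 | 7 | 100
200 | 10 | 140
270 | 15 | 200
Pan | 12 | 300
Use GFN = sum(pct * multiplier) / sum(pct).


Formula: GFN = sum(pct * multiplier) / sum(pct)
sum(pct * multiplier) = 9884
sum(pct) = 100
GFN = 9884 / 100 = 98.84

98.84


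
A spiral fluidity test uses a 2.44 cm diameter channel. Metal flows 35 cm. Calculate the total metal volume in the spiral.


Formula: V = pi * (d/2)^2 * L  (cylinder volume)
Radius = 2.44/2 = 1.22 cm
V = pi * 1.22^2 * 35 = 163.6581 cm^3

Answer: 163.6581 cm^3


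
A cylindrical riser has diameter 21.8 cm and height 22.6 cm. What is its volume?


Formula: V = pi * (D/2)^2 * H  (cylinder volume)
Radius = D/2 = 21.8/2 = 10.9 cm
V = pi * 10.9^2 * 22.6 = 8435.5093 cm^3


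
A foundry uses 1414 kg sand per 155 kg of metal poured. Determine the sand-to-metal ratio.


Formula: Sand-to-Metal Ratio = W_sand / W_metal
Ratio = 1414 kg / 155 kg = 9.1226


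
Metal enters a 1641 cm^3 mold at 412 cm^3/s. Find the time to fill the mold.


Formula: t_fill = V_mold / Q_flow
t = 1641 cm^3 / 412 cm^3/s = 3.9830 s

Final answer: 3.9830 s


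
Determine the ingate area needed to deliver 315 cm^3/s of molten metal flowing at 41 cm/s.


Formula: A_ingate = Q / v  (continuity equation)
A = 315 cm^3/s / 41 cm/s = 7.6829 cm^2

Final answer: 7.6829 cm^2


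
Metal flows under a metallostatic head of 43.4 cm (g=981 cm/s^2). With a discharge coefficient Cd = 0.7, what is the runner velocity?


Formula: v = Cd * sqrt(2 * g * h)  (Torricelli with discharge coefficient)
2*g*h = 2 * 981 * 43.4 = 85150.8 cm^2/s^2
sqrt(85150.8) = 291.80610 cm/s
v = 0.7 * 291.80610 = 204.2643 cm/s

Final answer: 204.2643 cm/s


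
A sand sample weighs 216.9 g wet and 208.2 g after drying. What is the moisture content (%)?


Formula: MC = (W_wet - W_dry) / W_wet * 100
Water mass = 216.9 - 208.2 = 8.7 g
MC = 8.7 / 216.9 * 100 = 4.0111%

Final answer: 4.0111%


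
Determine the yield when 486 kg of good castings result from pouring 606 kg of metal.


Formula: Casting Yield = (W_good / W_total) * 100
Yield = (486 kg / 606 kg) * 100 = 80.1980%


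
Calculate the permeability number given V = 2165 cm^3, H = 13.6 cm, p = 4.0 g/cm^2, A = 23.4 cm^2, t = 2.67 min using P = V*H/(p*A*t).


Formula: Permeability Number P = (V * H) / (p * A * t)
Numerator: V * H = 2165 * 13.6 = 29444.0
Denominator: p * A * t = 4.0 * 23.4 * 2.67 = 249.912
P = 29444.0 / 249.912 = 117.8175

Final answer: 117.8175


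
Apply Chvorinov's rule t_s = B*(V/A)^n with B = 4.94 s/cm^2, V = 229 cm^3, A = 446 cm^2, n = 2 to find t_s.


Formula: t_s = B * (V/A)^n  (Chvorinov's rule, n=2)
Modulus M = V/A = 229/446 = 0.513453 cm
M^2 = 0.513453^2 = 0.263634 cm^2
t_s = 4.94 * 0.263634 = 1.3024 s

1.3024 s


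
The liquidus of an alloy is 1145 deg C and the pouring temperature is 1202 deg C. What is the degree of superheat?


Formula: Superheat = T_pour - T_melt
Superheat = 1202 - 1145 = 57 deg C

Final answer: 57 deg C


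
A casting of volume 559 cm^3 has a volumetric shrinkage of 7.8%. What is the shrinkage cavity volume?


Formula: V_shrink = V_casting * shrinkage_pct / 100
V_shrink = 559 cm^3 * 7.8 / 100 = 43.6020 cm^3


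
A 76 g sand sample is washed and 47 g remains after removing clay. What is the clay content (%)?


Formula: Clay% = (W_total - W_washed) / W_total * 100
Clay mass = 76 - 47 = 29 g
Clay% = 29 / 76 * 100 = 38.1579%


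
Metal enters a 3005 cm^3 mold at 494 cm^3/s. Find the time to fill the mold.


Formula: t_fill = V_mold / Q_flow
t = 3005 cm^3 / 494 cm^3/s = 6.0830 s

6.0830 s


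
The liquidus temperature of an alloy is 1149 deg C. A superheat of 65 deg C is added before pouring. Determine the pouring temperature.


Formula: T_pour = T_melt + Superheat
T_pour = 1149 + 65 = 1214 deg C


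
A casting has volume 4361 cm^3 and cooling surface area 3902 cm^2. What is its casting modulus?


Formula: Casting Modulus M = V / A
M = 4361 cm^3 / 3902 cm^2 = 1.1176 cm

1.1176 cm


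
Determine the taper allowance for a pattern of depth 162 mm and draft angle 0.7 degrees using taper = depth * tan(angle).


Formula: taper = depth * tan(draft_angle)
tan(0.7 deg) = 0.0122179
taper = 162 mm * 0.0122179 = 1.9793 mm


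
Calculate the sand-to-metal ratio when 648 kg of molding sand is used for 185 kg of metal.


Formula: Sand-to-Metal Ratio = W_sand / W_metal
Ratio = 648 kg / 185 kg = 3.5027

Final answer: 3.5027


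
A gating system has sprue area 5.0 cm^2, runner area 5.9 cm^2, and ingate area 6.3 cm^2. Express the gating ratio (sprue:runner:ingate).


Sprue:Runner:Ingate = 1 : 5.9/5.0 : 6.3/5.0 = 1:1.18:1.26


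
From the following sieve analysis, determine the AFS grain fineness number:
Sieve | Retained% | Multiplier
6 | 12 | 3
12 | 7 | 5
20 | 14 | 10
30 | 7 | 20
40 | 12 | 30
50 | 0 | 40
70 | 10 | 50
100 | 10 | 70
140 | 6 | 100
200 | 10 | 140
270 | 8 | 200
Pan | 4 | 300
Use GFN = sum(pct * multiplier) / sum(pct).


Formula: GFN = sum(pct * multiplier) / sum(pct)
sum(pct * multiplier) = 6711
sum(pct) = 100
GFN = 6711 / 100 = 67.11


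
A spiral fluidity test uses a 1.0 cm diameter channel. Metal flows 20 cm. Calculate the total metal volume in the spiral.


Formula: V = pi * (d/2)^2 * L  (cylinder volume)
Radius = 1.0/2 = 0.5 cm
V = pi * 0.5^2 * 20 = 15.7080 cm^3

Final answer: 15.7080 cm^3


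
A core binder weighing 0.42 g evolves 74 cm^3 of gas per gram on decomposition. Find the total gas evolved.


Formula: V_gas = W_binder * gas_evolution_rate
V = 0.42 g * 74 cm^3/g = 31.0800 cm^3

31.0800 cm^3


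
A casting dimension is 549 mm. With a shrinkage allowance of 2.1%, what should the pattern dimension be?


Formula: L_pattern = L_casting * (1 + shrinkage_rate/100)
Shrinkage factor = 1 + 2.1/100 = 1.021
L_pattern = 549 mm * 1.021 = 560.5290 mm

560.5290 mm


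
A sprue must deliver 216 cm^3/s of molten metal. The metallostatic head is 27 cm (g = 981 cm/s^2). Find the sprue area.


Formula: v = sqrt(2*g*h), A = Q/v
Velocity: v = sqrt(2 * 981 * 27) = sqrt(52974) = 230.1608 cm/s
Sprue area: A = Q / v = 216 / 230.1608 = 0.9385 cm^2

0.9385 cm^2


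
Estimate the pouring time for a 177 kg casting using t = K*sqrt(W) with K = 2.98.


Formula: t = K * sqrt(W)
sqrt(W) = sqrt(177) = 13.30413
t = 2.98 * 13.30413 = 39.6463 s


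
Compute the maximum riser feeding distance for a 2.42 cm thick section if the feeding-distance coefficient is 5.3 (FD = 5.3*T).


Formula: FD = 5.3 * T  (riser feeding-distance rule)
FD = 5.3 * 2.42 cm = 12.8260 cm

Answer: 12.8260 cm


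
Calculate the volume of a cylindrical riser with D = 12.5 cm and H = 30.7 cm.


Formula: V = pi * (D/2)^2 * H  (cylinder volume)
Radius = D/2 = 12.5/2 = 6.25 cm
V = pi * 6.25^2 * 30.7 = 3767.4568 cm^3

Answer: 3767.4568 cm^3


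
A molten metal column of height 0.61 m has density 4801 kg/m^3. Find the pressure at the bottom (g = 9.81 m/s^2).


Formula: P = rho * g * h
rho * g = 4801 * 9.81 = 47097.81 N/m^3
P = 47097.81 * 0.61 = 28729.6641 Pa

Answer: 28729.6641 Pa


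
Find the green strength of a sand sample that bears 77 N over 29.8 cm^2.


Formula: Compressive Strength = Force / Area
Strength = 77 N / 29.8 cm^2 = 2.5839 N/cm^2


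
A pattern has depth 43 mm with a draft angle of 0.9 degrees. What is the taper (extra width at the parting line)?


Formula: taper = depth * tan(draft_angle)
tan(0.9 deg) = 0.0157093
taper = 43 mm * 0.0157093 = 0.6755 mm

Final answer: 0.6755 mm


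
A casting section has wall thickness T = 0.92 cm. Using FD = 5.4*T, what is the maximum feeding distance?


Formula: FD = 5.4 * T  (riser feeding-distance rule)
FD = 5.4 * 0.92 cm = 4.9680 cm

Answer: 4.9680 cm


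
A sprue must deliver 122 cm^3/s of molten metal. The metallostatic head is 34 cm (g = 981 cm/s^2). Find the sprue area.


Formula: v = sqrt(2*g*h), A = Q/v
Velocity: v = sqrt(2 * 981 * 34) = sqrt(66708) = 258.2789 cm/s
Sprue area: A = Q / v = 122 / 258.2789 = 0.4724 cm^2


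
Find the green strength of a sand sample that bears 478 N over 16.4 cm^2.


Formula: Compressive Strength = Force / Area
Strength = 478 N / 16.4 cm^2 = 29.1463 N/cm^2

29.1463 N/cm^2


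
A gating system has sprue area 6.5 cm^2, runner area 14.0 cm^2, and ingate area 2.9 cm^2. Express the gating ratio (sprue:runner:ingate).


Sprue:Runner:Ingate = 1 : 14.0/6.5 : 2.9/6.5 = 1:2.15:0.45

Final answer: 1:2.15:0.45


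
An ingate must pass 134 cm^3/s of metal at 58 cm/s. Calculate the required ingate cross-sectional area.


Formula: A_ingate = Q / v  (continuity equation)
A = 134 cm^3/s / 58 cm/s = 2.3103 cm^2

2.3103 cm^2


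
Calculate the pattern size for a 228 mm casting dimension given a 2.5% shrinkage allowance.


Formula: L_pattern = L_casting * (1 + shrinkage_rate/100)
Shrinkage factor = 1 + 2.5/100 = 1.025
L_pattern = 228 mm * 1.025 = 233.7000 mm

233.7000 mm


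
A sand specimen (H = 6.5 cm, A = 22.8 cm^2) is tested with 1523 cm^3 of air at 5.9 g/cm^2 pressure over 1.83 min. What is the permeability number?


Formula: Permeability Number P = (V * H) / (p * A * t)
Numerator: V * H = 1523 * 6.5 = 9899.5
Denominator: p * A * t = 5.9 * 22.8 * 1.83 = 246.1716
P = 9899.5 / 246.1716 = 40.2138

Answer: 40.2138


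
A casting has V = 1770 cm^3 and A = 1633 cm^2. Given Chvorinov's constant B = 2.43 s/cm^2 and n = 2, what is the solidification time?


Formula: t_s = B * (V/A)^n  (Chvorinov's rule, n=2)
Modulus M = V/A = 1770/1633 = 1.083895 cm
M^2 = 1.083895^2 = 1.174828 cm^2
t_s = 2.43 * 1.174828 = 2.8548 s

2.8548 s


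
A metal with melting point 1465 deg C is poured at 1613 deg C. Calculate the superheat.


Formula: Superheat = T_pour - T_melt
Superheat = 1613 - 1465 = 148 deg C


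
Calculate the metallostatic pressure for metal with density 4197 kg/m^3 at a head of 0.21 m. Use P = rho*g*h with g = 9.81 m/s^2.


Formula: P = rho * g * h
rho * g = 4197 * 9.81 = 41172.57 N/m^3
P = 41172.57 * 0.21 = 8646.2397 Pa

8646.2397 Pa


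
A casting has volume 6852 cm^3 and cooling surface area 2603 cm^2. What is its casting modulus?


Formula: Casting Modulus M = V / A
M = 6852 cm^3 / 2603 cm^2 = 2.6323 cm

Final answer: 2.6323 cm


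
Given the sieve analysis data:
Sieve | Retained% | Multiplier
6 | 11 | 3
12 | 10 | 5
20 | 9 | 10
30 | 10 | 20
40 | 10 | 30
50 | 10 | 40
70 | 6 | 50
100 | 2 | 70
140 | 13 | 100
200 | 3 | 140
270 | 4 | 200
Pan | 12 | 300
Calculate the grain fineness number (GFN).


Formula: GFN = sum(pct * multiplier) / sum(pct)
sum(pct * multiplier) = 7633
sum(pct) = 100
GFN = 7633 / 100 = 76.33

76.33


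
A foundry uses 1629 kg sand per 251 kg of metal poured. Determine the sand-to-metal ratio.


Formula: Sand-to-Metal Ratio = W_sand / W_metal
Ratio = 1629 kg / 251 kg = 6.4900

Final answer: 6.4900


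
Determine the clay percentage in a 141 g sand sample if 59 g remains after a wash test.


Formula: Clay% = (W_total - W_washed) / W_total * 100
Clay mass = 141 - 59 = 82 g
Clay% = 82 / 141 * 100 = 58.1560%

Final answer: 58.1560%


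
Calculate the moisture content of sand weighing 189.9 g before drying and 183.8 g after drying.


Formula: MC = (W_wet - W_dry) / W_wet * 100
Water mass = 189.9 - 183.8 = 6.1 g
MC = 6.1 / 189.9 * 100 = 3.2122%

Answer: 3.2122%


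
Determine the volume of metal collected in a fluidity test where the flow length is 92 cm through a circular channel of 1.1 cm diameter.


Formula: V = pi * (d/2)^2 * L  (cylinder volume)
Radius = 1.1/2 = 0.55 cm
V = pi * 0.55^2 * 92 = 87.4305 cm^3

Answer: 87.4305 cm^3


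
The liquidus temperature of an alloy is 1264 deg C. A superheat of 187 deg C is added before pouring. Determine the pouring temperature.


Formula: T_pour = T_melt + Superheat
T_pour = 1264 + 187 = 1451 deg C

1451 deg C


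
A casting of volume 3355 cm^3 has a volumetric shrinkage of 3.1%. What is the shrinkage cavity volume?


Formula: V_shrink = V_casting * shrinkage_pct / 100
V_shrink = 3355 cm^3 * 3.1 / 100 = 104.0050 cm^3


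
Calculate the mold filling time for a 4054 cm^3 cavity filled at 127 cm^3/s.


Formula: t_fill = V_mold / Q_flow
t = 4054 cm^3 / 127 cm^3/s = 31.9213 s


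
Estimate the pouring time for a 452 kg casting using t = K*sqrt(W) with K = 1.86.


Formula: t = K * sqrt(W)
sqrt(W) = sqrt(452) = 21.26029
t = 1.86 * 21.26029 = 39.5441 s

Final answer: 39.5441 s


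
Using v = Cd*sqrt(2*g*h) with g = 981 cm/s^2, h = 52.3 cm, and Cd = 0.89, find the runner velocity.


Formula: v = Cd * sqrt(2 * g * h)  (Torricelli with discharge coefficient)
2*g*h = 2 * 981 * 52.3 = 102612.6 cm^2/s^2
sqrt(102612.6) = 320.33202 cm/s
v = 0.89 * 320.33202 = 285.0955 cm/s

285.0955 cm/s


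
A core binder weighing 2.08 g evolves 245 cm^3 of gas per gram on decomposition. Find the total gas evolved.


Formula: V_gas = W_binder * gas_evolution_rate
V = 2.08 g * 245 cm^3/g = 509.6000 cm^3

509.6000 cm^3


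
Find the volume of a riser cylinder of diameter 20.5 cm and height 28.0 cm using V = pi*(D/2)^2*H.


Formula: V = pi * (D/2)^2 * H  (cylinder volume)
Radius = D/2 = 20.5/2 = 10.25 cm
V = pi * 10.25^2 * 28.0 = 9241.7802 cm^3

9241.7802 cm^3


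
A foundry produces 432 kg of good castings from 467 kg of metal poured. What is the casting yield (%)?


Formula: Casting Yield = (W_good / W_total) * 100
Yield = (432 kg / 467 kg) * 100 = 92.5054%

Final answer: 92.5054%


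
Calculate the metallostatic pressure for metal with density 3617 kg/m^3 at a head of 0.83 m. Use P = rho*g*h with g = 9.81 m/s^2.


Formula: P = rho * g * h
rho * g = 3617 * 9.81 = 35482.77 N/m^3
P = 35482.77 * 0.83 = 29450.6991 Pa


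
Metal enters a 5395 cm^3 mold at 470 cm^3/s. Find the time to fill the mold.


Formula: t_fill = V_mold / Q_flow
t = 5395 cm^3 / 470 cm^3/s = 11.4787 s

Answer: 11.4787 s


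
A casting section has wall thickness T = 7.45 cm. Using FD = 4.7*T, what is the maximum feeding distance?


Formula: FD = 4.7 * T  (riser feeding-distance rule)
FD = 4.7 * 7.45 cm = 35.0150 cm

Answer: 35.0150 cm


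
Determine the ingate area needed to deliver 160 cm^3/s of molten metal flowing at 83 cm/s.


Formula: A_ingate = Q / v  (continuity equation)
A = 160 cm^3/s / 83 cm/s = 1.9277 cm^2

Final answer: 1.9277 cm^2


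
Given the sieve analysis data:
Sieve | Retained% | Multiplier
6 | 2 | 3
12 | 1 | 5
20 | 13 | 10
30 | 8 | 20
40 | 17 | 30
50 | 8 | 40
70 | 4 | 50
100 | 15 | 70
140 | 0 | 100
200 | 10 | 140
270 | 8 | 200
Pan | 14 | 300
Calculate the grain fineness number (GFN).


Formula: GFN = sum(pct * multiplier) / sum(pct)
sum(pct * multiplier) = 9581
sum(pct) = 100
GFN = 9581 / 100 = 95.81

95.81


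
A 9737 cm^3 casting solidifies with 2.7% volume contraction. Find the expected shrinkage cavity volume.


Formula: V_shrink = V_casting * shrinkage_pct / 100
V_shrink = 9737 cm^3 * 2.7 / 100 = 262.8990 cm^3


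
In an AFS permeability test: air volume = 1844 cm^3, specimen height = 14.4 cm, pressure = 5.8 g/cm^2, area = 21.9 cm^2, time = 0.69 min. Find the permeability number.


Formula: Permeability Number P = (V * H) / (p * A * t)
Numerator: V * H = 1844 * 14.4 = 26553.6
Denominator: p * A * t = 5.8 * 21.9 * 0.69 = 87.6438
P = 26553.6 / 87.6438 = 302.9718


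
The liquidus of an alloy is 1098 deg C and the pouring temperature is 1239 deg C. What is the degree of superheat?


Formula: Superheat = T_pour - T_melt
Superheat = 1239 - 1098 = 141 deg C

Final answer: 141 deg C


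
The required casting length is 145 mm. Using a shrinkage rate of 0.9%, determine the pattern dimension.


Formula: L_pattern = L_casting * (1 + shrinkage_rate/100)
Shrinkage factor = 1 + 0.9/100 = 1.009
L_pattern = 145 mm * 1.009 = 146.3050 mm

Final answer: 146.3050 mm


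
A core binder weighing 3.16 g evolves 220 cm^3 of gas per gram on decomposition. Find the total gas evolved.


Formula: V_gas = W_binder * gas_evolution_rate
V = 3.16 g * 220 cm^3/g = 695.2000 cm^3

695.2000 cm^3


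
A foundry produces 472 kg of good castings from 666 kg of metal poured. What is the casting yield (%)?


Formula: Casting Yield = (W_good / W_total) * 100
Yield = (472 kg / 666 kg) * 100 = 70.8709%

Final answer: 70.8709%


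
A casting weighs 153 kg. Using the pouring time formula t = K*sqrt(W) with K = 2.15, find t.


Formula: t = K * sqrt(W)
sqrt(W) = sqrt(153) = 12.36932
t = 2.15 * 12.36932 = 26.5940 s


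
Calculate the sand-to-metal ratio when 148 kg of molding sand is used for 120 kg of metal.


Formula: Sand-to-Metal Ratio = W_sand / W_metal
Ratio = 148 kg / 120 kg = 1.2333

Final answer: 1.2333


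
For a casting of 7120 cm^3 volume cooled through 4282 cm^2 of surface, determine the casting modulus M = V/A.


Formula: Casting Modulus M = V / A
M = 7120 cm^3 / 4282 cm^2 = 1.6628 cm

1.6628 cm


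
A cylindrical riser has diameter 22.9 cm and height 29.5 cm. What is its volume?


Formula: V = pi * (D/2)^2 * H  (cylinder volume)
Radius = D/2 = 22.9/2 = 11.45 cm
V = pi * 11.45^2 * 29.5 = 12150.1842 cm^3

Final answer: 12150.1842 cm^3


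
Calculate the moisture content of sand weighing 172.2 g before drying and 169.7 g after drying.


Formula: MC = (W_wet - W_dry) / W_wet * 100
Water mass = 172.2 - 169.7 = 2.5 g
MC = 2.5 / 172.2 * 100 = 1.4518%

1.4518%


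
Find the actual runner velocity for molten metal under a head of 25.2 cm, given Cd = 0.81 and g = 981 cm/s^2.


Formula: v = Cd * sqrt(2 * g * h)  (Torricelli with discharge coefficient)
2*g*h = 2 * 981 * 25.2 = 49442.4 cm^2/s^2
sqrt(49442.4) = 222.35647 cm/s
v = 0.81 * 222.35647 = 180.1087 cm/s


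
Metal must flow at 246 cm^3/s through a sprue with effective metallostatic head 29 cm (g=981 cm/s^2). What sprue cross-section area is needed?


Formula: v = sqrt(2*g*h), A = Q/v
Velocity: v = sqrt(2 * 981 * 29) = sqrt(56898) = 238.5330 cm/s
Sprue area: A = Q / v = 246 / 238.5330 = 1.0313 cm^2


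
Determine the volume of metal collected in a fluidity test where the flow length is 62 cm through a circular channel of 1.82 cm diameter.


Formula: V = pi * (d/2)^2 * L  (cylinder volume)
Radius = 1.82/2 = 0.91 cm
V = pi * 0.91^2 * 62 = 161.2963 cm^3

Answer: 161.2963 cm^3


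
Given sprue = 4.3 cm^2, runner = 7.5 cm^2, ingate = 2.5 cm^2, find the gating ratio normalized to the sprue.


Sprue:Runner:Ingate = 1 : 7.5/4.3 : 2.5/4.3 = 1:1.74:0.58


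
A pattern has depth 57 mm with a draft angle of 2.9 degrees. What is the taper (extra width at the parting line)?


Formula: taper = depth * tan(draft_angle)
tan(2.9 deg) = 0.0506578
taper = 57 mm * 0.0506578 = 2.8875 mm

2.8875 mm


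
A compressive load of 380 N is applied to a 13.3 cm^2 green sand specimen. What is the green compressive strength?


Formula: Compressive Strength = Force / Area
Strength = 380 N / 13.3 cm^2 = 28.5714 N/cm^2

Final answer: 28.5714 N/cm^2


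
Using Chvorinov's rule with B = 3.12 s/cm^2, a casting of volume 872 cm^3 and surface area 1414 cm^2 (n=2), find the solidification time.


Formula: t_s = B * (V/A)^n  (Chvorinov's rule, n=2)
Modulus M = V/A = 872/1414 = 0.616690 cm
M^2 = 0.616690^2 = 0.380307 cm^2
t_s = 3.12 * 0.380307 = 1.1866 s

Final answer: 1.1866 s


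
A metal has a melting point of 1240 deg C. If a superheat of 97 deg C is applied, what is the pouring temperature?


Formula: T_pour = T_melt + Superheat
T_pour = 1240 + 97 = 1337 deg C

1337 deg C


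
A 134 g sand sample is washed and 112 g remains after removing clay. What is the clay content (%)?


Formula: Clay% = (W_total - W_washed) / W_total * 100
Clay mass = 134 - 112 = 22 g
Clay% = 22 / 134 * 100 = 16.4179%


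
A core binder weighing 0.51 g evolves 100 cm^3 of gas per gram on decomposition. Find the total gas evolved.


Formula: V_gas = W_binder * gas_evolution_rate
V = 0.51 g * 100 cm^3/g = 51.0000 cm^3


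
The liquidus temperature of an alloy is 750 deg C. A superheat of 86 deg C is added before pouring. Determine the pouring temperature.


Formula: T_pour = T_melt + Superheat
T_pour = 750 + 86 = 836 deg C


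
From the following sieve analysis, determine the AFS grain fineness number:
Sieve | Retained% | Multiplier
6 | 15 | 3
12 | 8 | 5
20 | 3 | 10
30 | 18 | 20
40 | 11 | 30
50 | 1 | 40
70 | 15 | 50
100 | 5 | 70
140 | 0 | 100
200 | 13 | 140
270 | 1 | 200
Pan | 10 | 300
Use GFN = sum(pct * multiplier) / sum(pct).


Formula: GFN = sum(pct * multiplier) / sum(pct)
sum(pct * multiplier) = 6965
sum(pct) = 100
GFN = 6965 / 100 = 69.65


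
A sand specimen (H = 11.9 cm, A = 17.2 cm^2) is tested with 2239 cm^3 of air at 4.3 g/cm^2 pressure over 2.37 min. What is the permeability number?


Formula: Permeability Number P = (V * H) / (p * A * t)
Numerator: V * H = 2239 * 11.9 = 26644.1
Denominator: p * A * t = 4.3 * 17.2 * 2.37 = 175.2852
P = 26644.1 / 175.2852 = 152.0043

152.0043


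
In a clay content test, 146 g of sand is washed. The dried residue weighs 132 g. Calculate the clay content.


Formula: Clay% = (W_total - W_washed) / W_total * 100
Clay mass = 146 - 132 = 14 g
Clay% = 14 / 146 * 100 = 9.5890%

9.5890%


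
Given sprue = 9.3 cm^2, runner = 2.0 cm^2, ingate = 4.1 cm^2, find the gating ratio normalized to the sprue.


Sprue:Runner:Ingate = 1 : 2.0/9.3 : 4.1/9.3 = 1:0.22:0.44


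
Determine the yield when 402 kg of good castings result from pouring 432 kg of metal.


Formula: Casting Yield = (W_good / W_total) * 100
Yield = (402 kg / 432 kg) * 100 = 93.0556%

Final answer: 93.0556%


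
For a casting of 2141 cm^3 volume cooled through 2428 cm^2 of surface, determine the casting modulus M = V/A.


Formula: Casting Modulus M = V / A
M = 2141 cm^3 / 2428 cm^2 = 0.8818 cm


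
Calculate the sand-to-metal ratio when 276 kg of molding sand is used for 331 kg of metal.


Formula: Sand-to-Metal Ratio = W_sand / W_metal
Ratio = 276 kg / 331 kg = 0.8338

Final answer: 0.8338


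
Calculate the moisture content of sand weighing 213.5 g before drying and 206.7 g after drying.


Formula: MC = (W_wet - W_dry) / W_wet * 100
Water mass = 213.5 - 206.7 = 6.8 g
MC = 6.8 / 213.5 * 100 = 3.1850%


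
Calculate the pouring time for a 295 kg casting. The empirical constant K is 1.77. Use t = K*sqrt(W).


Formula: t = K * sqrt(W)
sqrt(W) = sqrt(295) = 17.17556
t = 1.77 * 17.17556 = 30.4007 s

30.4007 s


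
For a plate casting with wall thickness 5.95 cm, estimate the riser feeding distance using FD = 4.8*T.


Formula: FD = 4.8 * T  (riser feeding-distance rule)
FD = 4.8 * 5.95 cm = 28.5600 cm

28.5600 cm


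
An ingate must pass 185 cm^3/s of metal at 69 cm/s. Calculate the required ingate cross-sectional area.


Formula: A_ingate = Q / v  (continuity equation)
A = 185 cm^3/s / 69 cm/s = 2.6812 cm^2

2.6812 cm^2


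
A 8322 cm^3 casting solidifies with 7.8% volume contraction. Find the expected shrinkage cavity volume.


Formula: V_shrink = V_casting * shrinkage_pct / 100
V_shrink = 8322 cm^3 * 7.8 / 100 = 649.1160 cm^3

649.1160 cm^3


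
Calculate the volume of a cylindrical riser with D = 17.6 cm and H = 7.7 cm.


Formula: V = pi * (D/2)^2 * H  (cylinder volume)
Radius = D/2 = 17.6/2 = 8.8 cm
V = pi * 8.8^2 * 7.7 = 1873.2940 cm^3

Final answer: 1873.2940 cm^3


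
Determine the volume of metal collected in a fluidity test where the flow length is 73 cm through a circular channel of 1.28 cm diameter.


Formula: V = pi * (d/2)^2 * L  (cylinder volume)
Radius = 1.28/2 = 0.64 cm
V = pi * 0.64^2 * 73 = 93.9361 cm^3

Answer: 93.9361 cm^3


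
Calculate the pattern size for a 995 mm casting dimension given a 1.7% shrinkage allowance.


Formula: L_pattern = L_casting * (1 + shrinkage_rate/100)
Shrinkage factor = 1 + 1.7/100 = 1.017
L_pattern = 995 mm * 1.017 = 1011.9150 mm


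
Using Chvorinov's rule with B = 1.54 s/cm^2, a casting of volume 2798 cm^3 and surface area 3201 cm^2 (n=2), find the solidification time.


Formula: t_s = B * (V/A)^n  (Chvorinov's rule, n=2)
Modulus M = V/A = 2798/3201 = 0.874102 cm
M^2 = 0.874102^2 = 0.764054 cm^2
t_s = 1.54 * 0.764054 = 1.1766 s


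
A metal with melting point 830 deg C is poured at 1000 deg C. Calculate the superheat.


Formula: Superheat = T_pour - T_melt
Superheat = 1000 - 830 = 170 deg C

Answer: 170 deg C


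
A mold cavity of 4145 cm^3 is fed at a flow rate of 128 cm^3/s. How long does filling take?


Formula: t_fill = V_mold / Q_flow
t = 4145 cm^3 / 128 cm^3/s = 32.3828 s

32.3828 s


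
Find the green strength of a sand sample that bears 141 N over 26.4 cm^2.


Formula: Compressive Strength = Force / Area
Strength = 141 N / 26.4 cm^2 = 5.3409 N/cm^2

5.3409 N/cm^2


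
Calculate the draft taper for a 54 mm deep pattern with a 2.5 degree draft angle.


Formula: taper = depth * tan(draft_angle)
tan(2.5 deg) = 0.0436609
taper = 54 mm * 0.0436609 = 2.3577 mm


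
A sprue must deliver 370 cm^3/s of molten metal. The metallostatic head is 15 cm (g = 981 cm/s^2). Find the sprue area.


Formula: v = sqrt(2*g*h), A = Q/v
Velocity: v = sqrt(2 * 981 * 15) = sqrt(29430) = 171.5517 cm/s
Sprue area: A = Q / v = 370 / 171.5517 = 2.1568 cm^2

Final answer: 2.1568 cm^2


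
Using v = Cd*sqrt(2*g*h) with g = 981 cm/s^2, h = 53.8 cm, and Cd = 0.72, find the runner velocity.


Formula: v = Cd * sqrt(2 * g * h)  (Torricelli with discharge coefficient)
2*g*h = 2 * 981 * 53.8 = 105555.6 cm^2/s^2
sqrt(105555.6) = 324.89321 cm/s
v = 0.72 * 324.89321 = 233.9231 cm/s

Answer: 233.9231 cm/s


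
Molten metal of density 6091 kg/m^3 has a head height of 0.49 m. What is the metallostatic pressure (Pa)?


Formula: P = rho * g * h
rho * g = 6091 * 9.81 = 59752.71 N/m^3
P = 59752.71 * 0.49 = 29278.8279 Pa

Final answer: 29278.8279 Pa


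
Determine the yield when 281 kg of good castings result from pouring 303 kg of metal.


Formula: Casting Yield = (W_good / W_total) * 100
Yield = (281 kg / 303 kg) * 100 = 92.7393%

Final answer: 92.7393%


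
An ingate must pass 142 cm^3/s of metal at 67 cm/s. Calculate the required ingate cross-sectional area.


Formula: A_ingate = Q / v  (continuity equation)
A = 142 cm^3/s / 67 cm/s = 2.1194 cm^2

Answer: 2.1194 cm^2


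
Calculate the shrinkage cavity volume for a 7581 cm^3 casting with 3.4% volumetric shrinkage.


Formula: V_shrink = V_casting * shrinkage_pct / 100
V_shrink = 7581 cm^3 * 3.4 / 100 = 257.7540 cm^3

Final answer: 257.7540 cm^3


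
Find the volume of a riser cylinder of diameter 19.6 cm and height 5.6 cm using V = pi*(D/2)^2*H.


Formula: V = pi * (D/2)^2 * H  (cylinder volume)
Radius = D/2 = 19.6/2 = 9.8 cm
V = pi * 9.8^2 * 5.6 = 1689.6239 cm^3

Final answer: 1689.6239 cm^3


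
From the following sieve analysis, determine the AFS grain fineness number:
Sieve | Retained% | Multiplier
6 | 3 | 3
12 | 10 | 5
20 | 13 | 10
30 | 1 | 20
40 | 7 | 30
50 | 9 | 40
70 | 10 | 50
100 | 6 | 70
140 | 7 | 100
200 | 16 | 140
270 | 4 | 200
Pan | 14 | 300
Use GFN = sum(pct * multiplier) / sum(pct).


Formula: GFN = sum(pct * multiplier) / sum(pct)
sum(pct * multiplier) = 9639
sum(pct) = 100
GFN = 9639 / 100 = 96.39

Answer: 96.39


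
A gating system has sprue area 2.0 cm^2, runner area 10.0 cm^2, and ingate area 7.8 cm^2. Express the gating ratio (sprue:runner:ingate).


Sprue:Runner:Ingate = 1 : 10.0/2.0 : 7.8/2.0 = 1:5.00:3.90

Final answer: 1:5.00:3.90


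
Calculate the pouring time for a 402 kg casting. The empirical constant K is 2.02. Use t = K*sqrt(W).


Formula: t = K * sqrt(W)
sqrt(W) = sqrt(402) = 20.04994
t = 2.02 * 20.04994 = 40.5009 s

40.5009 s


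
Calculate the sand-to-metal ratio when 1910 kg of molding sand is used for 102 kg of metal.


Formula: Sand-to-Metal Ratio = W_sand / W_metal
Ratio = 1910 kg / 102 kg = 18.7255

Final answer: 18.7255


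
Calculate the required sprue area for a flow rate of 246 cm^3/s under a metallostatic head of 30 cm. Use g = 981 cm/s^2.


Formula: v = sqrt(2*g*h), A = Q/v
Velocity: v = sqrt(2 * 981 * 30) = sqrt(58860) = 242.6108 cm/s
Sprue area: A = Q / v = 246 / 242.6108 = 1.0140 cm^2


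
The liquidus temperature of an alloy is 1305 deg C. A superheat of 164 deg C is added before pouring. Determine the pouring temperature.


Formula: T_pour = T_melt + Superheat
T_pour = 1305 + 164 = 1469 deg C

1469 deg C


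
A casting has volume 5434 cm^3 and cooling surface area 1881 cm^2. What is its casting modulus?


Formula: Casting Modulus M = V / A
M = 5434 cm^3 / 1881 cm^2 = 2.8889 cm

Answer: 2.8889 cm


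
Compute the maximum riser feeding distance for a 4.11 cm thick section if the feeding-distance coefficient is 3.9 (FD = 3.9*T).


Formula: FD = 3.9 * T  (riser feeding-distance rule)
FD = 3.9 * 4.11 cm = 16.0290 cm


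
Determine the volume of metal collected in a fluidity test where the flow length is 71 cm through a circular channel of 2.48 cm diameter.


Formula: V = pi * (d/2)^2 * L  (cylinder volume)
Radius = 2.48/2 = 1.24 cm
V = pi * 1.24^2 * 71 = 342.9664 cm^3


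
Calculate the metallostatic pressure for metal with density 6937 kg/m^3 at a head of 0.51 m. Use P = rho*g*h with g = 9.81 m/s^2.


Formula: P = rho * g * h
rho * g = 6937 * 9.81 = 68051.97 N/m^3
P = 68051.97 * 0.51 = 34706.5047 Pa

34706.5047 Pa


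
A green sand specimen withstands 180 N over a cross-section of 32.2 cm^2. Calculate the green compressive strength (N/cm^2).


Formula: Compressive Strength = Force / Area
Strength = 180 N / 32.2 cm^2 = 5.5901 N/cm^2

Answer: 5.5901 N/cm^2


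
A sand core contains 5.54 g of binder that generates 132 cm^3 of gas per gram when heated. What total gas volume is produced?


Formula: V_gas = W_binder * gas_evolution_rate
V = 5.54 g * 132 cm^3/g = 731.2800 cm^3


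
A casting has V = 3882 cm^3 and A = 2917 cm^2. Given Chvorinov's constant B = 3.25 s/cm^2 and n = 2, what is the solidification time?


Formula: t_s = B * (V/A)^n  (Chvorinov's rule, n=2)
Modulus M = V/A = 3882/2917 = 1.330819 cm
M^2 = 1.330819^2 = 1.771079 cm^2
t_s = 3.25 * 1.771079 = 5.7560 s

Answer: 5.7560 s


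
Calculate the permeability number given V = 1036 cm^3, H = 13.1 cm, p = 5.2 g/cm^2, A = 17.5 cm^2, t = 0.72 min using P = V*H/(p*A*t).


Formula: Permeability Number P = (V * H) / (p * A * t)
Numerator: V * H = 1036 * 13.1 = 13571.6
Denominator: p * A * t = 5.2 * 17.5 * 0.72 = 65.52
P = 13571.6 / 65.52 = 207.1368

Answer: 207.1368


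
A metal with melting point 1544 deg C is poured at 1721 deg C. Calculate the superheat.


Formula: Superheat = T_pour - T_melt
Superheat = 1721 - 1544 = 177 deg C

Final answer: 177 deg C


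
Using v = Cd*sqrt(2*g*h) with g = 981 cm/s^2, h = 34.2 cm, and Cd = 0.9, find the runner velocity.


Formula: v = Cd * sqrt(2 * g * h)  (Torricelli with discharge coefficient)
2*g*h = 2 * 981 * 34.2 = 67100.4 cm^2/s^2
sqrt(67100.4) = 259.03745 cm/s
v = 0.9 * 259.03745 = 233.1337 cm/s


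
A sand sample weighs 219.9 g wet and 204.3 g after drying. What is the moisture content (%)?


Formula: MC = (W_wet - W_dry) / W_wet * 100
Water mass = 219.9 - 204.3 = 15.6 g
MC = 15.6 / 219.9 * 100 = 7.0941%

Final answer: 7.0941%


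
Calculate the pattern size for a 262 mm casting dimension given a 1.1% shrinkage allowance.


Formula: L_pattern = L_casting * (1 + shrinkage_rate/100)
Shrinkage factor = 1 + 1.1/100 = 1.011
L_pattern = 262 mm * 1.011 = 264.8820 mm
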